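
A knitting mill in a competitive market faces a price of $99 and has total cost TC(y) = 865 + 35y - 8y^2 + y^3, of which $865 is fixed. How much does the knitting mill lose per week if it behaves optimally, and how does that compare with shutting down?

AVC = 35 - 8y + y^2 has its minimum $19 at y = 4; price $99 clears that bar, so the firm operates.
MC = 35 - 16y + 3y^2. Setting P = MC and taking the root on the rising branch gives y* = 8.
TR = 99·8 = 792. TC = 865 + 280 = 1145. Profit = 792 − 1145 = -$353.
By producing, the firm covers all variable cost plus $512 of fixed cost; shutting down would lose the full $865.

Profit = -$353 at y = 8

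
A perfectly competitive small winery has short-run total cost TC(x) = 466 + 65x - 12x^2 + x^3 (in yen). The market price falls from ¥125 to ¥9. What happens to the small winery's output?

AVC = 65 - 12x + x^2, minimized at x = 6 where min AVC = ¥29. MC = 65 - 24x + 3x^2.
At P = ¥125 ≥ min AVC, set P = MC on the rising branch: x = 10.
At P = ¥9 < min AVC = ¥29, price no longer covers variable cost at any output, so the firm shuts down: x = 0.

Output falls from 10 to 0 (the firm shuts down)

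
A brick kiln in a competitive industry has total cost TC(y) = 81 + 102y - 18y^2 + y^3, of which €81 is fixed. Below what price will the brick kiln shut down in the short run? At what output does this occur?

Short-run supply begins at min AVC. From VC = 102y - 18y^2 + y^3, AVC = 102 - 18y + y^2.
dAVC/dy = -18 + 2y = 0 gives y = 9. min AVC = 102 - 18·9 + 9^2 = 21.
For P < €21 the firm produces nothing.

€21 per unit, at y = 9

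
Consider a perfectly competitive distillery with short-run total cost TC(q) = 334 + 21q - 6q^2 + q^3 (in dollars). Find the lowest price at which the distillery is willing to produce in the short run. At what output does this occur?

The shutdown price is the minimum of AVC. VC = 21q - 6q^2 + q^3, so AVC = 21 - 6q + q^2.
At the minimum of AVC, MC = AVC. MC = 21 - 12q + 3q^2; setting MC = AVC gives 2q^2 - 6q = 0, so q = 3. min AVC = 12.
So the shutdown price is $12.

$12 per unit, at q = 3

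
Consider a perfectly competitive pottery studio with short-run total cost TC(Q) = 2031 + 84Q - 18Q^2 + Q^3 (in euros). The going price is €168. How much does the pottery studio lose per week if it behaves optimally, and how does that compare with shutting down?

Profit = -€71 at Q = 14

AVC = 84 - 18Q + Q^2; min AVC = €3 at Q = 9. Since P = €168 ≥ min AVC, the firm produces.
With MC = 84 - 36Q + 3Q^2, P = MC on the upward-sloping part at Q* = 14.
TR = 168·14 = 2352. TC = 2031 + 392 = 2423. Profit = 2352 − 2423 = -€71.
By producing, the firm covers all variable cost plus €1960 of fixed cost; shutting down would lose the full €2031.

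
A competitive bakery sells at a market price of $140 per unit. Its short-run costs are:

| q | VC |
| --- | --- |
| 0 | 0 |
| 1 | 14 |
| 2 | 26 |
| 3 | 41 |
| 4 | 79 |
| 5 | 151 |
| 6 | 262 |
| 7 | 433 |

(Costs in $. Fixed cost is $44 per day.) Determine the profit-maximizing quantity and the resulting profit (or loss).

Tabulate TR − TC: q=0: -44; q=1: 82; q=2: 210; q=3: 335; q=4: 437; q=5: 505; q=6: 534; q=7: 503.
Profit is maximized at q = 6. AVC there is 262/6 = $43.67 ≤ P, so producing beats shutting down (which would give -$44).

q = 6; profit = $534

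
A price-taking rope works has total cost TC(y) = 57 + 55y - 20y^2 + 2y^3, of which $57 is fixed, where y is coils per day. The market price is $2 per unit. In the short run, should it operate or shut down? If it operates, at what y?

Shut down

Strip out fixed cost: VC = 55y - 20y^2 + 2y^3. Then AVC = 55 - 20y + 2y^2 and MC = 55 - 40y + 6y^2.
The AVC parabola has its vertex at y = 20/4 = 5, where AVC = 55 - 20·5 + 2·5^2 = $5.
P = $2 lies below min AVC = $5; no output level covers variable cost.
Shutting down limits the loss to fixed cost, $57.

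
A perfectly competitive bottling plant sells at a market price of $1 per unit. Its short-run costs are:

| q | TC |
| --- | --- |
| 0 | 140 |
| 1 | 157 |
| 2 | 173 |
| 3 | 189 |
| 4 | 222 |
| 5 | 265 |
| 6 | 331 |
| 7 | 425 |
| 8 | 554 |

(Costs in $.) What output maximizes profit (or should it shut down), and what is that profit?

Tabulate TR − TC: q=0: -140; q=1: -156; q=2: -171; q=3: -186; q=4: -218; q=5: -260; q=6: -325; q=7: -418; q=8: -546.
Profit is highest at q = 0. Equivalently, the lowest AVC in the table is 49/3 ≈ $16.33 at q = 3, and P = $1 falls below it — price never covers variable cost, so the firm shuts down and loses only its fixed cost.

q = 0 (shut down); profit = -$140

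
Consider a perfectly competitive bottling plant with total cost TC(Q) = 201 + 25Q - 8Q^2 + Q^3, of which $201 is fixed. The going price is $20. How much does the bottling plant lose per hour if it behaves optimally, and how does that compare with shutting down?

Profit = -$151 at Q = 5

AVC = 25 - 8Q + Q^2 has its minimum $9 at Q = 4; price $20 clears that bar, so the firm operates.
With MC = 25 - 16Q + 3Q^2, P = MC on the upward-sloping part at Q* = 5.
TR = 20·5 = 100. TC = 201 + 50 = 251. Profit = 100 − 251 = -$151.
That loss of $151 beats the $201 the firm would lose by shutting down; producing recovers $50 of fixed cost.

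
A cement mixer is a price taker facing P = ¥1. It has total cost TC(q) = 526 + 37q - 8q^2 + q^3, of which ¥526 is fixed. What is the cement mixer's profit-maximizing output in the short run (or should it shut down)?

Strip out fixed cost: VC = 37q - 8q^2 + q^3. Then AVC = 37 - 8q + q^2 and MC = 37 - 16q + 3q^2.
AVC hits its minimum where MC = AVC, at q = 4, giving min AVC = 37 - 8·4 + 4^2 = ¥21.
Since P = ¥1 < min AVC = ¥21, price fails to cover variable cost at any output.
Shutting down limits the loss to fixed cost, ¥526.

Shut down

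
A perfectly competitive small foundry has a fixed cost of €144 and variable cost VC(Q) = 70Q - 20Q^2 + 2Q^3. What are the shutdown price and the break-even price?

Shutdown price = €20; break-even price = €46

Shutdown price = min AVC. AVC = 70 - 20Q + 2Q^2, with vertex at Q = 5 and minimum €20.
ATC = 144/Q + 70 - 20Q + 2Q^2. Setting dATC/dQ = −144/Q^2 − 20 + 4Q = 0 gives Q = 6 (since 4·6^3 − 20·6^2 = 144).
min ATC = 144/6 + 70 − 20·6 + 2·6^2 = €46. That is the break-even price.
For €20 ≤ P < €46 the firm produces at a loss; below €20 it shuts down.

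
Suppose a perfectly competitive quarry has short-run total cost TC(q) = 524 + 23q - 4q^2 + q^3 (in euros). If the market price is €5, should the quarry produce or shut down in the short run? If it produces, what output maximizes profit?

Shut down

Strip out fixed cost: VC = 23q - 4q^2 + q^3. Then AVC = 23 - 4q + q^2 and MC = 23 - 8q + 3q^2.
The AVC parabola has its vertex at q = 4/2 = 2, where AVC = 23 - 4·2 + 2^2 = €19.
With P < min AVC (€5 < €19), every unit sold adds to the loss.
The firm minimizes its loss by shutting down and losing only its fixed cost of €524.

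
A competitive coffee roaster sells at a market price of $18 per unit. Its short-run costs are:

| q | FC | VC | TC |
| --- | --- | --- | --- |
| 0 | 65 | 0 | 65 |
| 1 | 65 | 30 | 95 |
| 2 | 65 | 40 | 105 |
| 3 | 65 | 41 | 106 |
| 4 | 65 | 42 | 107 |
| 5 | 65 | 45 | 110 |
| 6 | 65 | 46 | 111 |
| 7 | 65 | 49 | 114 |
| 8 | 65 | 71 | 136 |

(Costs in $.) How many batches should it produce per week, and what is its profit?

q = 7; profit = $12

Profit at each row (π = 18q − TC): q=0: -65; q=1: -77; q=2: -69; q=3: -52; q=4: -35; q=5: -20; q=6: -3; q=7: 12; q=8: 8.
Profit is maximized at q = 7. AVC there is 49/7 = $7 ≤ P, so producing beats shutting down (which would give -$65).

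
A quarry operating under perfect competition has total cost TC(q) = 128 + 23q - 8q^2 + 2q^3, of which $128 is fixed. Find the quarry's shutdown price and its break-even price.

Shutdown price = $15; break-even price = $55

AVC = 23 - 8q + 2q^2; minimized at q = 2, giving min AVC = $15. That is the shutdown price.
ATC = 128/q + 23 - 8q + 2q^2. Setting dATC/dq = −128/q^2 − 8 + 4q = 0 gives q = 4 (since 4·4^3 − 8·4^2 = 128).
min ATC = 128/4 + 23 − 8·4 + 2·4^2 = $55. That is the break-even price.
Between these two prices the firm operates at a loss; above $55 it earns a profit.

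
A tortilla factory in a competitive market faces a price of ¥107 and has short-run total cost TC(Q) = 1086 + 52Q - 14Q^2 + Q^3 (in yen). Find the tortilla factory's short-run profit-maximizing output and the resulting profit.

Profit = -¥118 at Q = 11

AVC = 52 - 14Q + Q^2 has its minimum ¥3 at Q = 7; price ¥107 clears that bar, so the firm operates.
With MC = 52 - 28Q + 3Q^2, P = MC on the upward-sloping part at Q* = 11.
TR = 107·11 = 1177. TC = 1086 + 209 = 1295. Profit = 1177 − 1295 = -¥118.
Shutting down would mean losing the fixed cost of ¥1086, so operating at a loss of ¥118 is better by ¥968.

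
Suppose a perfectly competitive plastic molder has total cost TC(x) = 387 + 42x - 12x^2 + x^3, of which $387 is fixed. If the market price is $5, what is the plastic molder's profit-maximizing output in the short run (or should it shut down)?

From TC, MC = TC'(x) = 42 - 24x + 3x^2 and AVC = VC/x = 42 - 12x + x^2.
AVC is minimized where dAVC/dx = -12 + 2x = 0, at x = 6; min AVC = 42 - 12·6 + 6^2 = $6.
With P < min AVC ($5 < $6), every unit sold adds to the loss.
Best response: produce nothing and absorb the $387 fixed cost.

Shut down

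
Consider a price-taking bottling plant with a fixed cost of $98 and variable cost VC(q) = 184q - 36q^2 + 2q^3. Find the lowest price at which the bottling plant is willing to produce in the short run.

$22 per unit

The shutdown price is the minimum of AVC. VC = 184q - 36q^2 + 2q^3, so AVC = 184 - 36q + 2q^2.
At the minimum of AVC, MC = AVC. MC = 184 - 72q + 6q^2; setting MC = AVC gives 4q^2 - 36q = 0, so q = 9. min AVC = 22.
So the shutdown price is $22.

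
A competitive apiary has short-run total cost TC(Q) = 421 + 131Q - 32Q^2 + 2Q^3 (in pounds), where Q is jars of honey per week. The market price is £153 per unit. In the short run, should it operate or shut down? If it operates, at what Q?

Produce at Q = 11

Variable cost is VC = 131Q - 32Q^2 + 2Q^3, so AVC = VC/Q = 131 - 32Q + 2Q^2 and MC = dTC/dQ = 131 - 64Q + 6Q^2.
AVC is minimized where dAVC/dQ = -32 + 4Q = 0, at Q = 8; min AVC = 131 - 32·8 + 2·8^2 = £3.
Since P = £153 ≥ min AVC = £3, price covers variable cost and the firm should produce.
P = MC gives -22 - 64Q + 6Q^2 = 0, with roots -1/3 and 11. Take the larger (rising MC): Q* = 11.
Check: AVC at Q = 11 is £21 ≤ P, so revenue covers variable cost.
Profit = P·Q − TC = 153·11 − 652 = £1031.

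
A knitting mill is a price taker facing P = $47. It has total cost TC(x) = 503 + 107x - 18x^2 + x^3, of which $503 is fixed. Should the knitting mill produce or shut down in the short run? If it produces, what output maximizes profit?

Produce at x = 10

Strip out fixed cost: VC = 107x - 18x^2 + x^3. Then AVC = 107 - 18x + x^2 and MC = 107 - 36x + 3x^2.
AVC hits its minimum where MC = AVC, at x = 9, giving min AVC = 107 - 18·9 + 9^2 = $26.
Because $47 ≥ $26, revenue can cover variable cost; the firm operates.
Solving P = MC: 60 - 36x + 3x^2 = 0 ⇒ x = 2 or 10. On the upward-sloping branch, x* = 10.
Check: AVC at x = 10 is $27 ≤ P, so revenue covers variable cost.
Profit = P·x − TC = 47·10 − 773 = -$303, a loss, but smaller than the $503 fixed cost the firm would lose by shutting down.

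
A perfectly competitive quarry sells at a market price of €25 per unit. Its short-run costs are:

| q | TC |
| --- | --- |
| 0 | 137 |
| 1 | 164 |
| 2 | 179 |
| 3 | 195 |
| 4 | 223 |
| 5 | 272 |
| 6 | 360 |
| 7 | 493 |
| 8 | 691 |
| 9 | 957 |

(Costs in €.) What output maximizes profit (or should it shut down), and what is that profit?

q = 3; profit = -€120

Compute π = P·q − TC at each output: q=0: -137; q=1: -139; q=2: -129; q=3: -120; q=4: -123; q=5: -147; q=6: -210; q=7: -318; q=8: -491; q=9: -732.
Profit is maximized at q = 3. AVC there is 58/3 = €19.33 ≤ P, so producing beats shutting down (which would give -€137).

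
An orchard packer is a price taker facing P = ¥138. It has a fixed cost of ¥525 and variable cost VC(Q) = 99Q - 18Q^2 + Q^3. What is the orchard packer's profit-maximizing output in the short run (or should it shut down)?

Strip out fixed cost: VC = 99Q - 18Q^2 + Q^3. Then AVC = 99 - 18Q + Q^2 and MC = 99 - 36Q + 3Q^2.
The AVC parabola has its vertex at Q = 18/2 = 9, where AVC = 99 - 18·9 + 9^2 = ¥18.
Because ¥138 ≥ ¥18, revenue can cover variable cost; the firm operates.
P = MC gives -39 - 36Q + 3Q^2 = 0, with roots -1 and 13. Take the larger (rising MC): Q* = 13.
Check: AVC at Q = 13 is ¥34 ≤ P, so revenue covers variable cost.
Profit = P·Q − TC = 138·13 − 967 = ¥827.

Produce at Q = 13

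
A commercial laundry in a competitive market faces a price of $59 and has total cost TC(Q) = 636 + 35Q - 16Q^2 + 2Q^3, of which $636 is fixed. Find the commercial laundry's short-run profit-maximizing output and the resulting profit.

AVC = 35 - 16Q + 2Q^2; min AVC = $3 at Q = 4. Since P = $59 ≥ min AVC, the firm produces.
MC = 35 - 32Q + 6Q^2. Setting P = MC and taking the root on the rising branch gives Q* = 6.
TR = 59·6 = 354. TC = 636 + 66 = 702. Profit = 354 − 702 = -$348.
By producing, the firm covers all variable cost plus $288 of fixed cost; shutting down would lose the full $636.

Profit = -$348 at Q = 6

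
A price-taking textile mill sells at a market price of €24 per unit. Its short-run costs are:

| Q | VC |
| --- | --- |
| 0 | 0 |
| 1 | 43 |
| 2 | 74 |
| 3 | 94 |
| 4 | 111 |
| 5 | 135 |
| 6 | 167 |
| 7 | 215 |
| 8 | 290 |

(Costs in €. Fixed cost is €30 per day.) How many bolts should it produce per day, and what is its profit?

Compute π = P·Q − TC at each output: Q=0: -30; Q=1: -49; Q=2: -56; Q=3: -52; Q=4: -45; Q=5: -45; Q=6: -53; Q=7: -77; Q=8: -128.
Profit is highest at Q = 0. Equivalently, the lowest AVC in the table is 135/5 ≈ €27 at Q = 5, and P = €24 falls below it — price never covers variable cost, so the firm shuts down and loses only its fixed cost.

Q = 0 (shut down); profit = -€30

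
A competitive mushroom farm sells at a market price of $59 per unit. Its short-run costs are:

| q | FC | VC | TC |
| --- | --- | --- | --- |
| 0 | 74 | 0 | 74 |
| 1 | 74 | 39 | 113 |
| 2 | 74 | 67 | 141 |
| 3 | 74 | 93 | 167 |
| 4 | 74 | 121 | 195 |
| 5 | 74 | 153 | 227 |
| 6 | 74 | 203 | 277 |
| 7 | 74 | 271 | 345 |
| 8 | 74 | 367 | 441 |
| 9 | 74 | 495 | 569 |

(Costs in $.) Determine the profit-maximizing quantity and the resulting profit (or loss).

q = 6; profit = $77

Compute π = P·q − TC at each output: q=0: -74; q=1: -54; q=2: -23; q=3: 10; q=4: 41; q=5: 68; q=6: 77; q=7: 68; q=8: 31; q=9: -38.
Profit is maximized at q = 6. AVC there is 203/6 = $33.83 ≤ P, so producing beats shutting down (which would give -$74).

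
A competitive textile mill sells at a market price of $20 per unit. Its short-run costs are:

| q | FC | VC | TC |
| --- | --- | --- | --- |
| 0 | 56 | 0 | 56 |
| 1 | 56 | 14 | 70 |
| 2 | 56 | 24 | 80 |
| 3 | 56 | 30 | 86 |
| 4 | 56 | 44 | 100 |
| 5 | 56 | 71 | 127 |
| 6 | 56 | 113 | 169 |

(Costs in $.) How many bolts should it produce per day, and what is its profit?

q = 4; profit = -$20

Compute π = P·q − TC at each output: q=0: -56; q=1: -50; q=2: -40; q=3: -26; q=4: -20; q=5: -27; q=6: -49.
Profit is maximized at q = 4. AVC there is 44/4 = $11 ≤ P, so producing beats shutting down (which would give -$56).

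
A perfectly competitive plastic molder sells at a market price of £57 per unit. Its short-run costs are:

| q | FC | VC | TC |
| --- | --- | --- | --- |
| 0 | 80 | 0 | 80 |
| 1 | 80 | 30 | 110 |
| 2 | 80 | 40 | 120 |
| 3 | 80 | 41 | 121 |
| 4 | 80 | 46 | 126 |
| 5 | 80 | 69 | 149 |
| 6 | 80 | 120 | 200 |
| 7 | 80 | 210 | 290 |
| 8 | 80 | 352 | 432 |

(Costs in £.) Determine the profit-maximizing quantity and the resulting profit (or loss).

q = 6; profit = £142

Compute π = P·q − TC at each output: q=0: -80; q=1: -53; q=2: -6; q=3: 50; q=4: 102; q=5: 136; q=6: 142; q=7: 109; q=8: 24.
Profit is maximized at q = 6. AVC there is 120/6 = £20 ≤ P, so producing beats shutting down (which would give -£80).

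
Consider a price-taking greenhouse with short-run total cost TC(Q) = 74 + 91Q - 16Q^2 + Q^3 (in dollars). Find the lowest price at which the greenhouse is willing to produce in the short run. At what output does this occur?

$27 per unit, at Q = 8

Short-run supply begins at min AVC. From VC = 91Q - 16Q^2 + Q^3, AVC = 91 - 16Q + Q^2.
At the minimum of AVC, MC = AVC. MC = 91 - 32Q + 3Q^2; setting MC = AVC gives 2Q^2 - 16Q = 0, so Q = 8. min AVC = 27.
For P < $27 the firm produces nothing.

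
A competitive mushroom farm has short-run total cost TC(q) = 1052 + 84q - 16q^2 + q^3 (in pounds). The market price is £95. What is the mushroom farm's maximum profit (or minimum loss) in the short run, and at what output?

AVC = 84 - 16q + q^2; min AVC = £20 at q = 8. Since P = £95 ≥ min AVC, the firm produces.
With MC = 84 - 32q + 3q^2, P = MC on the upward-sloping part at q* = 11.
TR = 95·11 = 1045. TC = 1052 + 319 = 1371. Profit = 1045 − 1371 = -£326.
That loss of £326 beats the £1052 the firm would lose by shutting down; producing recovers £726 of fixed cost.

Profit = -£326 at q = 11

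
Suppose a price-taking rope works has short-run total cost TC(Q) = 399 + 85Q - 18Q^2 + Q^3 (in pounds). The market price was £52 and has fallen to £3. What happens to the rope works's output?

Output falls from 11 to 0 (the firm shuts down)

AVC = 85 - 18Q + Q^2, minimized at Q = 9 where min AVC = £4. MC = 85 - 36Q + 3Q^2.
At P = £52 ≥ min AVC, set P = MC on the rising branch: Q = 11.
At P = £3 < min AVC = £4, price no longer covers variable cost at any output, so the firm shuts down: Q = 0.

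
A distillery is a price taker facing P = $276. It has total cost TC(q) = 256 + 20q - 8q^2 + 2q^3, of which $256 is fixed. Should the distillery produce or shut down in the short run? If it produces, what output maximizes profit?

Produce at q = 8

Strip out fixed cost: VC = 20q - 8q^2 + 2q^3. Then AVC = 20 - 8q + 2q^2 and MC = 20 - 16q + 6q^2.
AVC hits its minimum where MC = AVC, at q = 2, giving min AVC = 20 - 8·2 + 2·2^2 = $12.
P = $276 exceeds min AVC = $12, so the firm stays open.
Solving P = MC: -256 - 16q + 6q^2 = 0 ⇒ q = -16/3 or 8. On the upward-sloping branch, q* = 8.
Check: AVC at q = 8 is $84 ≤ P, so revenue covers variable cost.
Profit = P·q − TC = 276·8 − 928 = $1280.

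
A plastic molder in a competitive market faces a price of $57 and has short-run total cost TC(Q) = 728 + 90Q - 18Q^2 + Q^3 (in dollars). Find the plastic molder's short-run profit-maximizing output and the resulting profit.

Profit = -$244 at Q = 11

AVC = 90 - 18Q + Q^2 has its minimum $9 at Q = 9; price $57 clears that bar, so the firm operates.
MC = 90 - 36Q + 3Q^2. Setting P = MC and taking the root on the rising branch gives Q* = 11.
TR = 57·11 = 627. TC = 728 + 143 = 871. Profit = 627 − 871 = -$244.
Shutting down would mean losing the fixed cost of $728, so operating at a loss of $244 is better by $484.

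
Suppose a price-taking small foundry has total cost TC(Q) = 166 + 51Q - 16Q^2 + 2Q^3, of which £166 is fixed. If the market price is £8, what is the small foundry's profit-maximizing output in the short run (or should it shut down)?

Shut down

Variable cost is VC = 51Q - 16Q^2 + 2Q^3, so AVC = VC/Q = 51 - 16Q + 2Q^2 and MC = dTC/dQ = 51 - 32Q + 6Q^2.
AVC hits its minimum where MC = AVC, at Q = 4, giving min AVC = 51 - 16·4 + 2·4^2 = £19.
Since P = £8 < min AVC = £19, price fails to cover variable cost at any output.
The firm minimizes its loss by shutting down and losing only its fixed cost of £166.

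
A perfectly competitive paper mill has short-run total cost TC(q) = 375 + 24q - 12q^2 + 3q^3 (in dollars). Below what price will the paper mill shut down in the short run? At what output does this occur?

$12 per unit, at q = 2

Short-run supply begins at min AVC. From VC = 24q - 12q^2 + 3q^3, AVC = 24 - 12q + 3q^2.
At the minimum of AVC, MC = AVC. MC = 24 - 24q + 9q^2; setting MC = AVC gives 6q^2 - 12q = 0, so q = 2. min AVC = 12.
The firm shuts down for any P below $12.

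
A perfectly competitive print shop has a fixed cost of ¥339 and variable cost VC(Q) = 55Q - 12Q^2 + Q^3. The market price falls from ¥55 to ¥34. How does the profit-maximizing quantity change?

AVC = 55 - 12Q + Q^2, minimized at Q = 6 where min AVC = ¥19. MC = 55 - 24Q + 3Q^2.
At P = ¥55 ≥ min AVC, set P = MC on the rising branch: Q = 8.
At P = ¥34 ≥ min AVC, set P = MC: Q = 7. The firm stays open but cuts output.

Output falls from 8 to 7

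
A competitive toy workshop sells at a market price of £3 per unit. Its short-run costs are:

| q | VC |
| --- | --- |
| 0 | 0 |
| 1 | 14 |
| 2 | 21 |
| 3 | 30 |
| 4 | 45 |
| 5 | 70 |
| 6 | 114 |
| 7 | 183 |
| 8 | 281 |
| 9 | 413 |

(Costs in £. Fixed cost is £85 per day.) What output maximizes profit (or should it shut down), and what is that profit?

q = 0 (shut down); profit = -£85

Tabulate TR − TC: q=0: -85; q=1: -96; q=2: -100; q=3: -106; q=4: -118; q=5: -140; q=6: -181; q=7: -247; q=8: -342; q=9: -471.
Profit is highest at q = 0. Equivalently, the lowest AVC in the table is 30/3 ≈ £10 at q = 3, and P = £3 falls below it — price never covers variable cost, so the firm shuts down and loses only its fixed cost.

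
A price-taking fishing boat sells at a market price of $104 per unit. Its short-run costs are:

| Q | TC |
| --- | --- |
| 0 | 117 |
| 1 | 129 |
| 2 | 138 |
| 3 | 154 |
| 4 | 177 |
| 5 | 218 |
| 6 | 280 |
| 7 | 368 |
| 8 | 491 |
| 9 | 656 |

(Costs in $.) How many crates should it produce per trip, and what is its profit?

Q = 7; profit = $360

Profit at each row (π = 104Q − TC): Q=0: -117; Q=1: -25; Q=2: 70; Q=3: 158; Q=4: 239; Q=5: 302; Q=6: 344; Q=7: 360; Q=8: 341; Q=9: 280.
Profit is maximized at Q = 7. AVC there is 251/7 = $35.86 ≤ P, so producing beats shutting down (which would give -$117).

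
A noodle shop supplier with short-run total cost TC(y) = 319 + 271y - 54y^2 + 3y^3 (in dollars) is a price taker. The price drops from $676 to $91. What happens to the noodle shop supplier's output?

Output falls from 15 to 10

AVC = 271 - 54y + 3y^2, minimized at y = 9 where min AVC = $28. MC = 271 - 108y + 9y^2.
At P = $676 ≥ min AVC, set P = MC on the rising branch: y = 15.
At P = $91 ≥ min AVC, set P = MC: y = 10. The firm stays open but cuts output.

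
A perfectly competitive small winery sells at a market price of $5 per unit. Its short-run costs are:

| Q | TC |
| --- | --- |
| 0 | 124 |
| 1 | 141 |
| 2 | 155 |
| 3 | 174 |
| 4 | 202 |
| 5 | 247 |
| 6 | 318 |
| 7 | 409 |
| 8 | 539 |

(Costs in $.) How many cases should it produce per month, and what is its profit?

Q = 0 (shut down); profit = -$124

Profit at each row (π = 5Q − TC): Q=0: -124; Q=1: -136; Q=2: -145; Q=3: -159; Q=4: -182; Q=5: -222; Q=6: -288; Q=7: -374; Q=8: -499.
Profit is highest at Q = 0. Equivalently, the lowest AVC in the table is 31/2 ≈ $15.50 at Q = 2, and P = $5 falls below it — price never covers variable cost, so the firm shuts down and loses only its fixed cost.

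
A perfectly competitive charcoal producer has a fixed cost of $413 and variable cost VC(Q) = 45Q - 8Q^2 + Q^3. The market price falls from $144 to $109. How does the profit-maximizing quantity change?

Output falls from 9 to 8

MC = 45 - 16Q + 3Q^2; the shutdown threshold is min AVC = $29 (at Q = 4).
With P = $144 above the shutdown price, P = MC gives Q = 9.
At P = $109 ≥ min AVC, set P = MC: Q = 8. The firm stays open but cuts output.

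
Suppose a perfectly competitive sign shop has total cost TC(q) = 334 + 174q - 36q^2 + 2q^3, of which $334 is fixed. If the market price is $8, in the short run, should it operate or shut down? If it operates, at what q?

Variable cost is VC = 174q - 36q^2 + 2q^3, so AVC = VC/q = 174 - 36q + 2q^2 and MC = dTC/dq = 174 - 72q + 6q^2.
The AVC parabola has its vertex at q = 36/4 = 9, where AVC = 174 - 36·9 + 2·9^2 = $12.
Since P = $8 < min AVC = $12, price fails to cover variable cost at any output.
Best response: produce nothing and absorb the $334 fixed cost.

Shut down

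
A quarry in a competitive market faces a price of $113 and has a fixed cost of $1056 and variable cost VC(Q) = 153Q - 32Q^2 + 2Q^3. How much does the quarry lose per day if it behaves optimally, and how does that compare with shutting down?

Profit = -$256 at Q = 10

AVC = 153 - 32Q + 2Q^2; min AVC = $25 at Q = 8. Since P = $113 ≥ min AVC, the firm produces.
MC = 153 - 64Q + 6Q^2. Setting P = MC and taking the root on the rising branch gives Q* = 10.
TR = 113·10 = 1130. TC = 1056 + 330 = 1386. Profit = 1130 − 1386 = -$256.
By producing, the firm covers all variable cost plus $800 of fixed cost; shutting down would lose the full $1056.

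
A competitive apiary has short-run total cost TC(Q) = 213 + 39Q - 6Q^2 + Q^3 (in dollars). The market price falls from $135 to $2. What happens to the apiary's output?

AVC = 39 - 6Q + Q^2, minimized at Q = 3 where min AVC = $30. MC = 39 - 12Q + 3Q^2.
At P = $135 ≥ min AVC, set P = MC on the rising branch: Q = 8.
At P = $2 < min AVC = $30, price no longer covers variable cost at any output, so the firm shuts down: Q = 0.

Output falls from 8 to 0 (the firm shuts down)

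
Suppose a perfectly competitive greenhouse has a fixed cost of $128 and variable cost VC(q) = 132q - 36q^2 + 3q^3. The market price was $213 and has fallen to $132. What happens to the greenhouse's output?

MC = 132 - 72q + 9q^2; the shutdown threshold is min AVC = $24 (at q = 6).
With P = $213 above the shutdown price, P = MC gives q = 9.
At P = $132 ≥ min AVC, set P = MC: q = 8. The firm stays open but cuts output.

Output falls from 9 to 8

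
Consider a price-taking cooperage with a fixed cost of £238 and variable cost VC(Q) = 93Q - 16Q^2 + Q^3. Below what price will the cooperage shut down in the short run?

Short-run supply begins at min AVC. From VC = 93Q - 16Q^2 + Q^3, AVC = 93 - 16Q + Q^2.
At the minimum of AVC, MC = AVC. MC = 93 - 32Q + 3Q^2; setting MC = AVC gives 2Q^2 - 16Q = 0, so Q = 8. min AVC = 29.
For P < £29 the firm produces nothing.

£29 per unit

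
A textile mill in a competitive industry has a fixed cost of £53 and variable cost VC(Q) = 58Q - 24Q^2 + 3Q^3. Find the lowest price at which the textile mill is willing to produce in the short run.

The firm shuts down when price falls below the minimum of average variable cost. AVC = VC/Q = 58 - 24Q + 3Q^2.
dAVC/dQ = -24 + 6Q = 0 gives Q = 4. min AVC = 58 - 24·4 + 3·4^2 = 10.
So the shutdown price is £10.

£10 per unit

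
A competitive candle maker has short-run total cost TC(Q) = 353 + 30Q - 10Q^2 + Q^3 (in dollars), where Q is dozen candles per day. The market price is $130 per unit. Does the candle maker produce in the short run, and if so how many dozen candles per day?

Produce at Q = 10

Strip out fixed cost: VC = 30Q - 10Q^2 + Q^3. Then AVC = 30 - 10Q + Q^2 and MC = 30 - 20Q + 3Q^2.
AVC hits its minimum where MC = AVC, at Q = 5, giving min AVC = 30 - 10·5 + 5^2 = $5.
Since P = $130 ≥ min AVC = $5, price covers variable cost and the firm should produce.
P = MC gives -100 - 20Q + 3Q^2 = 0, with roots -10/3 and 10. Take the larger (rising MC): Q* = 10.
Check: AVC at Q = 10 is $30 ≤ P, so revenue covers variable cost.
Profit = P·Q − TC = 130·10 − 653 = $647.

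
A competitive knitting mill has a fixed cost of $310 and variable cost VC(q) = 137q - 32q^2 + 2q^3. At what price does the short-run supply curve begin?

Short-run supply begins at min AVC. From VC = 137q - 32q^2 + 2q^3, AVC = 137 - 32q + 2q^2.
dAVC/dq = -32 + 4q = 0 gives q = 8. min AVC = 137 - 32·8 + 2·8^2 = 9.
The firm shuts down for any P below $9.

$9 per unit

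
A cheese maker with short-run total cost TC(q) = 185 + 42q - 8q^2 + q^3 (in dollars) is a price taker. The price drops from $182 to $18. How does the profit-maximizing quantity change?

Output falls from 10 to 0 (the firm shuts down)

AVC = 42 - 8q + q^2, minimized at q = 4 where min AVC = $26. MC = 42 - 16q + 3q^2.
With P = $182 above the shutdown price, P = MC gives q = 10.
At P = $18 < min AVC = $26, price no longer covers variable cost at any output, so the firm shuts down: q = 0.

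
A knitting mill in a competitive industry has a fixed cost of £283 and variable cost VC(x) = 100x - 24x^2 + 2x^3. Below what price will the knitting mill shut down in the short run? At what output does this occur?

£28 per unit, at x = 6

The shutdown price is the minimum of AVC. VC = 100x - 24x^2 + 2x^3, so AVC = 100 - 24x + 2x^2.
At the minimum of AVC, MC = AVC. MC = 100 - 48x + 6x^2; setting MC = AVC gives 4x^2 - 24x = 0, so x = 6. min AVC = 28.
So the shutdown price is £28.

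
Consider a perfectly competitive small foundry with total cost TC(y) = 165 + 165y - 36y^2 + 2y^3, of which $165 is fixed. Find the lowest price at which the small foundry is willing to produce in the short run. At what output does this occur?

$3 per unit, at y = 9

The firm shuts down when price falls below the minimum of average variable cost. AVC = VC/y = 165 - 36y + 2y^2.
dAVC/dy = -36 + 4y = 0 gives y = 9. min AVC = 165 - 36·9 + 2·9^2 = 3.
So the shutdown price is $3.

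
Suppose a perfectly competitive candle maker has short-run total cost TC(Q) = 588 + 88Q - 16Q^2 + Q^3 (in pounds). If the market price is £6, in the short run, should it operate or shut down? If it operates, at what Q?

Variable cost is VC = 88Q - 16Q^2 + Q^3, so AVC = VC/Q = 88 - 16Q + Q^2 and MC = dTC/dQ = 88 - 32Q + 3Q^2.
AVC is minimized where dAVC/dQ = -16 + 2Q = 0, at Q = 8; min AVC = 88 - 16·8 + 8^2 = £24.
Since P = £6 < min AVC = £24, price fails to cover variable cost at any output.
Shutting down limits the loss to fixed cost, £588.

Shut down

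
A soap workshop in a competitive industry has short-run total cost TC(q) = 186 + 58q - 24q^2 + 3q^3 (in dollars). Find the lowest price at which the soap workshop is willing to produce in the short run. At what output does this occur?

Short-run supply begins at min AVC. From VC = 58q - 24q^2 + 3q^3, AVC = 58 - 24q + 3q^2.
At the minimum of AVC, MC = AVC. MC = 58 - 48q + 9q^2; setting MC = AVC gives 6q^2 - 24q = 0, so q = 4. min AVC = 10.
For P < $10 the firm produces nothing.

$10 per unit, at q = 4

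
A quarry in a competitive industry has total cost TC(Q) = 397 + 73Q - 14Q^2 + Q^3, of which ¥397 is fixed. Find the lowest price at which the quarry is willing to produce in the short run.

¥24 per unit

Short-run supply begins at min AVC. From VC = 73Q - 14Q^2 + Q^3, AVC = 73 - 14Q + Q^2.
At the minimum of AVC, MC = AVC. MC = 73 - 28Q + 3Q^2; setting MC = AVC gives 2Q^2 - 14Q = 0, so Q = 7. min AVC = 24.
So the shutdown price is ¥24.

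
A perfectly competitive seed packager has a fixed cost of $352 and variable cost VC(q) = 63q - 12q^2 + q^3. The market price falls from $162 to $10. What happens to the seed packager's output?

Output falls from 11 to 0 (the firm shuts down)

MC = 63 - 24q + 3q^2; the shutdown threshold is min AVC = $27 (at q = 6).
With P = $162 above the shutdown price, P = MC gives q = 11.
At P = $10 < min AVC = $27, price no longer covers variable cost at any output, so the firm shuts down: q = 0.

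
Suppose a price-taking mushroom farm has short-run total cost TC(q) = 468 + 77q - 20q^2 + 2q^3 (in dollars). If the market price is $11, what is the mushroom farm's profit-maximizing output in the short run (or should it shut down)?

Variable cost is VC = 77q - 20q^2 + 2q^3, so AVC = VC/q = 77 - 20q + 2q^2 and MC = dTC/dq = 77 - 40q + 6q^2.
The AVC parabola has its vertex at q = 20/4 = 5, where AVC = 77 - 20·5 + 2·5^2 = $27.
Since P = $11 < min AVC = $27, price fails to cover variable cost at any output.
The firm minimizes its loss by shutting down and losing only its fixed cost of $468.

Shut down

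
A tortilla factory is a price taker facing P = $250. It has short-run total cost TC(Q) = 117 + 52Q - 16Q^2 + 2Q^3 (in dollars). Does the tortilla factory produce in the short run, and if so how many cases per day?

From TC, MC = TC'(Q) = 52 - 32Q + 6Q^2 and AVC = VC/Q = 52 - 16Q + 2Q^2.
AVC is minimized where dAVC/dQ = -16 + 4Q = 0, at Q = 4; min AVC = 52 - 16·4 + 2·4^2 = $20.
Because $250 ≥ $20, revenue can cover variable cost; the firm operates.
P = MC gives -198 - 32Q + 6Q^2 = 0, with roots -11/3 and 9. Take the larger (rising MC): Q* = 9.
Check: AVC at Q = 9 is $70 ≤ P, so revenue covers variable cost.
Profit = P·Q − TC = 250·9 − 747 = $1503.

Produce at Q = 9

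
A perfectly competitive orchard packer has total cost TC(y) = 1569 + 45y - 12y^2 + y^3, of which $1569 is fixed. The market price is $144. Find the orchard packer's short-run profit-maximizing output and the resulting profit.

AVC = 45 - 12y + y^2; min AVC = $9 at y = 6. Since P = $144 ≥ min AVC, the firm produces.
MC = 45 - 24y + 3y^2. Setting P = MC and taking the root on the rising branch gives y* = 11.
TR = 144·11 = 1584. TC = 1569 + 374 = 1943. Profit = 1584 − 1943 = -$359.
Shutting down would mean losing the fixed cost of $1569, so operating at a loss of $359 is better by $1210.

Profit = -$359 at y = 11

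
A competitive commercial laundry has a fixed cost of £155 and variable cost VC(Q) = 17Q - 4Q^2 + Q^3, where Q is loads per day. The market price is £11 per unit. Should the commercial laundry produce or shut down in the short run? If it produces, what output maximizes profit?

Strip out fixed cost: VC = 17Q - 4Q^2 + Q^3. Then AVC = 17 - 4Q + Q^2 and MC = 17 - 8Q + 3Q^2.
AVC is minimized where dAVC/dQ = -4 + 2Q = 0, at Q = 2; min AVC = 17 - 4·2 + 2^2 = £13.
P = £11 lies below min AVC = £13; no output level covers variable cost.
The firm minimizes its loss by shutting down and losing only its fixed cost of £155.

Shut down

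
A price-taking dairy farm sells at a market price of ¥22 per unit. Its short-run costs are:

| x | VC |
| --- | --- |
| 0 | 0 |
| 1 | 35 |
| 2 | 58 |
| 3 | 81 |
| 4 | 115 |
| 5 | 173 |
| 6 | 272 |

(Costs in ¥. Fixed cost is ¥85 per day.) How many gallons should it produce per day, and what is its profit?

Compute π = P·x − TC at each output: x=0: -85; x=1: -98; x=2: -99; x=3: -100; x=4: -112; x=5: -148; x=6: -225.
Profit is highest at x = 0. Equivalently, the lowest AVC in the table is 81/3 ≈ ¥27 at x = 3, and P = ¥22 falls below it — price never covers variable cost, so the firm shuts down and loses only its fixed cost.

x = 0 (shut down); profit = -¥85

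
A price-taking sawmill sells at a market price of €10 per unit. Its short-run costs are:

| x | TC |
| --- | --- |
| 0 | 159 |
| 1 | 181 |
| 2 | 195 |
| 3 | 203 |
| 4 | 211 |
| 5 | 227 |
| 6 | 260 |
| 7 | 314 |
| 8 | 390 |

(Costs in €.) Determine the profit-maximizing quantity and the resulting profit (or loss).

Profit at each row (π = 10x − TC): x=0: -159; x=1: -171; x=2: -175; x=3: -173; x=4: -171; x=5: -177; x=6: -200; x=7: -244; x=8: -310.
Profit is highest at x = 0. Equivalently, the lowest AVC in the table is 52/4 ≈ €13 at x = 4, and P = €10 falls below it — price never covers variable cost, so the firm shuts down and loses only its fixed cost.

x = 0 (shut down); profit = -€159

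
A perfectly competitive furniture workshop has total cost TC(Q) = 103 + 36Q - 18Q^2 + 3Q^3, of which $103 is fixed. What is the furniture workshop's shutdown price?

The shutdown price is the minimum of AVC. VC = 36Q - 18Q^2 + 3Q^3, so AVC = 36 - 18Q + 3Q^2.
dAVC/dQ = -18 + 6Q = 0 gives Q = 3. min AVC = 36 - 18·3 + 3·3^2 = 9.
For P < $9 the firm produces nothing.

$9 per unit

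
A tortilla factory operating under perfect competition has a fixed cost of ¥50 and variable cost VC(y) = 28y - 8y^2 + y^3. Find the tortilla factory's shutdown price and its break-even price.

Shutdown price = min AVC. AVC = 28 - 8y + y^2, with vertex at y = 4 and minimum ¥12.
ATC = 50/y + 28 - 8y + y^2. Setting dATC/dy = −50/y^2 − 8 + 2y = 0 gives y = 5 (since 2·5^3 − 8·5^2 = 50).
min ATC = 50/5 + 28 − 8·5 + 5^2 = ¥23. That is the break-even price.
Between these two prices the firm operates at a loss; above ¥23 it earns a profit.

Shutdown price = ¥12; break-even price = ¥23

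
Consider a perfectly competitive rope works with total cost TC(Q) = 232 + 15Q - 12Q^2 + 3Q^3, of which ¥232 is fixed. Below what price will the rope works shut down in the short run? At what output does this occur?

The shutdown price is the minimum of AVC. VC = 15Q - 12Q^2 + 3Q^3, so AVC = 15 - 12Q + 3Q^2.
dAVC/dQ = -12 + 6Q = 0 gives Q = 2. min AVC = 15 - 12·2 + 3·2^2 = 3.
The firm shuts down for any P below ¥3.

¥3 per unit, at Q = 2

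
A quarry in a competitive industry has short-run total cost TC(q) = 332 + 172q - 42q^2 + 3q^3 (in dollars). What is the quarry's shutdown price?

The firm shuts down when price falls below the minimum of average variable cost. AVC = VC/q = 172 - 42q + 3q^2.
dAVC/dq = -42 + 6q = 0 gives q = 7. min AVC = 172 - 42·7 + 3·7^2 = 25.
The firm shuts down for any P below $25.

$25 per unit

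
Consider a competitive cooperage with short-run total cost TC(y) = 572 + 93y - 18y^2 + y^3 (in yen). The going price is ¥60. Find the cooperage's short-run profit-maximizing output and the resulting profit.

AVC = 93 - 18y + y^2; min AVC = ¥12 at y = 9. Since P = ¥60 ≥ min AVC, the firm produces.
MC = 93 - 36y + 3y^2. Setting P = MC and taking the root on the rising branch gives y* = 11.
TR = 60·11 = 660. TC = 572 + 176 = 748. Profit = 660 − 748 = -¥88.
Shutting down would mean losing the fixed cost of ¥572, so operating at a loss of ¥88 is better by ¥484.

Profit = -¥88 at y = 11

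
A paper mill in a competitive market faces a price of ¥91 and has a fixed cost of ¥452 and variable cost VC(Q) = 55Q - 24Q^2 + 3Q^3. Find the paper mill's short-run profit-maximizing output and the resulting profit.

AVC = 55 - 24Q + 3Q^2 has its minimum ¥7 at Q = 4; price ¥91 clears that bar, so the firm operates.
With MC = 55 - 48Q + 9Q^2, P = MC on the upward-sloping part at Q* = 6.
TR = 91·6 = 546. TC = 452 + 114 = 566. Profit = 546 − 566 = -¥20.
Shutting down would mean losing the fixed cost of ¥452, so operating at a loss of ¥20 is better by ¥432.

Profit = -¥20 at Q = 6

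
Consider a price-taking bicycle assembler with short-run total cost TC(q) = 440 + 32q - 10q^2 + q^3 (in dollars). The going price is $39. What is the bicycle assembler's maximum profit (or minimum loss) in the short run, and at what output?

Profit = -$244 at q = 7

AVC = 32 - 10q + q^2; min AVC = $7 at q = 5. Since P = $39 ≥ min AVC, the firm produces.
With MC = 32 - 20q + 3q^2, P = MC on the upward-sloping part at q* = 7.
TR = 39·7 = 273. TC = 440 + 77 = 517. Profit = 273 − 517 = -$244.
Shutting down would mean losing the fixed cost of $440, so operating at a loss of $244 is better by $196.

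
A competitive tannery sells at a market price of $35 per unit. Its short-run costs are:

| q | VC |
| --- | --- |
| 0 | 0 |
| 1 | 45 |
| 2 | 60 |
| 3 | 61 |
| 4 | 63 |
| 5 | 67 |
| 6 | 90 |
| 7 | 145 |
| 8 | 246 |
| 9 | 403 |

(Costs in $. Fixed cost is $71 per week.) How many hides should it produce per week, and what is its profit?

Compute π = P·q − TC at each output: q=0: -71; q=1: -81; q=2: -61; q=3: -27; q=4: 6; q=5: 37; q=6: 49; q=7: 29; q=8: -37; q=9: -159.
Profit is maximized at q = 6. AVC there is 90/6 = $15 ≤ P, so producing beats shutting down (which would give -$71).

q = 6; profit = $49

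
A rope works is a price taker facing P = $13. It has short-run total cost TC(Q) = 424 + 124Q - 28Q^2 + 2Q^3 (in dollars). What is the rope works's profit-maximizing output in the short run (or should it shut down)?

From TC, MC = TC'(Q) = 124 - 56Q + 6Q^2 and AVC = VC/Q = 124 - 28Q + 2Q^2.
AVC hits its minimum where MC = AVC, at Q = 7, giving min AVC = 124 - 28·7 + 2·7^2 = $26.
Since P = $13 < min AVC = $26, price fails to cover variable cost at any output.
The firm minimizes its loss by shutting down and losing only its fixed cost of $424.

Shut down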